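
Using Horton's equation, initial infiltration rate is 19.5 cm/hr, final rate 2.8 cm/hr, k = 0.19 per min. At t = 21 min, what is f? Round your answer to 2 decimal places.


Step 1: f = fc + (f0 - fc) * exp(-k * t)
Step 2: exp(-0.19 * 21) = 0.0185
Step 3: f = 2.8 + (19.5 - 2.8) * 0.0185
Step 4: f = 2.8 + 16.7 * 0.0185
Step 5: f = 3.11 cm/hr

3.11


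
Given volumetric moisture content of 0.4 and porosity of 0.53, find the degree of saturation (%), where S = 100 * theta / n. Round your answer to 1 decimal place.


Step 1: S = 100 * theta_v / n
Step 2: S = 100 * 0.4 / 0.53
Step 3: S = 75.5%

75.5


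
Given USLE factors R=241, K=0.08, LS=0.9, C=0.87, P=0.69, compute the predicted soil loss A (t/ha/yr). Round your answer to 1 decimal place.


Step 1: A = R * K * LS * C * P
Step 2: R * K = 241 * 0.08 = 19.28
Step 3: (R*K) * LS = 19.28 * 0.9 = 17.352
Step 4: * C * P = 17.352 * 0.87 * 0.69 = 10.4
Step 5: A = 10.4 t/(ha*yr)

10.4


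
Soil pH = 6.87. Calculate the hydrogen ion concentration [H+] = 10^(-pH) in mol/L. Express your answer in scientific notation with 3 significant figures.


Step 1: [H+] = 10^(-pH)
Step 2: [H+] = 10^(-6.87)
Step 3: [H+] = 1.35e-07 mol/L

1.35e-07


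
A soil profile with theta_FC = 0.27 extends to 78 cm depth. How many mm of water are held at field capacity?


Step 1: Water (mm) = theta_FC * depth (cm) * 10
Step 2: Water = 0.27 * 78 * 10
Step 3: Water = 210.6 mm

210.6


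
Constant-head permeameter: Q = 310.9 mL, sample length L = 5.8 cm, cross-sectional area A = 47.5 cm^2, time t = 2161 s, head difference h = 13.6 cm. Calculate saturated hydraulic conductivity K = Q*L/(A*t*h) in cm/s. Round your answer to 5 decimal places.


Step 1: K = Q * L / (A * t * h)
Step 2: Numerator = 310.9 * 5.8 = 1803.22
Step 3: Denominator = 47.5 * 2161 * 13.6 = 1396006.0
Step 4: K = 1803.22 / 1396006.0 = 0.00129 cm/s

0.00129


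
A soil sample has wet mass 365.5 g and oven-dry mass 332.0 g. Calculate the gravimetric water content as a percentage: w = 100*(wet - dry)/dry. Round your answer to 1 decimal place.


Step 1: Water mass = wet - dry = 365.5 - 332.0 = 33.5 g
Step 2: w = 100 * water mass / dry mass
Step 3: w = 100 * 33.5 / 332.0 = 10.1%

10.1


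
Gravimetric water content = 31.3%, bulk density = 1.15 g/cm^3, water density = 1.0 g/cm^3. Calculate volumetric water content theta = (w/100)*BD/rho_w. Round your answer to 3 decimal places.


Step 1: theta = (w / 100) * BD / rho_w
Step 2: theta = (31.3 / 100) * 1.15 / 1.0
Step 3: theta = 0.313 * 1.15
Step 4: theta = 0.36

0.36


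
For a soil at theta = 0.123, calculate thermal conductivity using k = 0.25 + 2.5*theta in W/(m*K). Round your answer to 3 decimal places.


Step 1: k = 0.25 + 2.5 * theta
Step 2: k = 0.25 + 2.5 * 0.123
Step 3: k = 0.25 + 0.308
Step 4: k = 0.558 W/(m*K)

0.558


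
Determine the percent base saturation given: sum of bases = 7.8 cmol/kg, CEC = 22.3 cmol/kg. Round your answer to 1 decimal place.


Step 1: BS = 100 * (sum of bases) / CEC
Step 2: BS = 100 * 7.8 / 22.3
Step 3: BS = 35.0%

35.0


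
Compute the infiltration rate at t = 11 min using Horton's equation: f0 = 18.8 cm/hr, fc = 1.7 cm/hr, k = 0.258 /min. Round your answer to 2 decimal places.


Step 1: f = fc + (f0 - fc) * exp(-k * t)
Step 2: exp(-0.258 * 11) = 0.058543
Step 3: f = 1.7 + (18.8 - 1.7) * 0.058543
Step 4: f = 1.7 + 17.1 * 0.058543
Step 5: f = 2.7 cm/hr

2.7


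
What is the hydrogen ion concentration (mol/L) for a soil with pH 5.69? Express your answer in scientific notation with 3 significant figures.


Step 1: [H+] = 10^(-pH)
Step 2: [H+] = 10^(-5.69)
Step 3: [H+] = 2.04e-06 mol/L

2.04e-06


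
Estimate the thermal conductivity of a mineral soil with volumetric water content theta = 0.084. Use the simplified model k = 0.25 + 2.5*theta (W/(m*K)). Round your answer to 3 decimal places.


Step 1: k = 0.25 + 2.5 * theta
Step 2: k = 0.25 + 2.5 * 0.084
Step 3: k = 0.25 + 0.21
Step 4: k = 0.46 W/(m*K)

0.46


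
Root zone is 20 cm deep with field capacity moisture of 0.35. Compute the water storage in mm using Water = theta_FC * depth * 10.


Step 1: Water (mm) = theta_FC * depth (cm) * 10
Step 2: Water = 0.35 * 20 * 10
Step 3: Water = 70.0 mm

70.0


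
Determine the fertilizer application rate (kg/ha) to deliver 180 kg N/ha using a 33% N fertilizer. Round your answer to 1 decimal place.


Step 1: Fertilizer rate = target N / (N content / 100)
Step 2: Rate = 180 / (33 / 100)
Step 3: Rate = 180 / 0.33
Step 4: Rate = 545.5 kg/ha

545.5


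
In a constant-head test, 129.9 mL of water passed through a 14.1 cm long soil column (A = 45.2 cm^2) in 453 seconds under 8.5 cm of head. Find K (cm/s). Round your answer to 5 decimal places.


Step 1: K = Q * L / (A * t * h)
Step 2: Numerator = 129.9 * 14.1 = 1831.59
Step 3: Denominator = 45.2 * 453 * 8.5 = 174042.6
Step 4: K = 1831.59 / 174042.6 = 0.01052 cm/s

0.01052


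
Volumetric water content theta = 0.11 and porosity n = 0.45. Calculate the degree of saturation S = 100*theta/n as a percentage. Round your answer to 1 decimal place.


Step 1: S = 100 * theta_v / n
Step 2: S = 100 * 0.11 / 0.45
Step 3: S = 24.4%

24.4


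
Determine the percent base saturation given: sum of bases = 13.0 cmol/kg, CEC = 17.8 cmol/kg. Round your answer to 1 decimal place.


Step 1: BS = 100 * (sum of bases) / CEC
Step 2: BS = 100 * 13.0 / 17.8
Step 3: BS = 73.0%

73.0


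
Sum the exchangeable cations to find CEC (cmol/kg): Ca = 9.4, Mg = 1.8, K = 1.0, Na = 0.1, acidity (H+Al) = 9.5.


Step 1: CEC = Ca + Mg + K + Na + (H+Al)
Step 2: CEC = 9.4 + 1.8 + 1.0 + 0.1 + 9.5
Step 3: CEC = 21.8 cmol/kg

21.8


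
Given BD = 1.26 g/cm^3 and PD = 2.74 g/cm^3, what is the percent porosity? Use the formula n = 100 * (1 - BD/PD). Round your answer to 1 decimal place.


Step 1: Formula: n = 100 * (1 - BD / PD)
Step 2: n = 100 * (1 - 1.26 / 2.74)
Step 3: n = 100 * (1 - 0.45985)
Step 4: n = 54.0%

54.0


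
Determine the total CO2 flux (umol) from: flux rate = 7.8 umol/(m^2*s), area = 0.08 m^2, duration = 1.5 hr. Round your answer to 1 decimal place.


Step 1: Convert time to seconds: 1.5 hr * 3600 = 5400.0 s
Step 2: Total = flux * area * time_s
Step 3: Total = 7.8 * 0.08 * 5400.0
Step 4: Total = 3369.6 umol

3369.6


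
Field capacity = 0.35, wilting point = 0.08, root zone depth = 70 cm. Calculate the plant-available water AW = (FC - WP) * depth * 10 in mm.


Step 1: Available water = (FC - WP) * depth * 10
Step 2: AW = (0.35 - 0.08) * 70 * 10
Step 3: AW = 0.27 * 70 * 10
Step 4: AW = 189.0 mm

189.0


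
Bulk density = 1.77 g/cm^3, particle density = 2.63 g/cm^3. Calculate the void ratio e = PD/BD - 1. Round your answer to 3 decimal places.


Step 1: e = PD / BD - 1
Step 2: e = 2.63 / 1.77 - 1
Step 3: e = 1.48588 - 1
Step 4: e = 0.486

0.486


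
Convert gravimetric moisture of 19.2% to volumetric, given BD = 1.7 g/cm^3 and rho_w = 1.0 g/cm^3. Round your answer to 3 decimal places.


Step 1: theta = (w / 100) * BD / rho_w
Step 2: theta = (19.2 / 100) * 1.7 / 1.0
Step 3: theta = 0.192 * 1.7
Step 4: theta = 0.326

0.326


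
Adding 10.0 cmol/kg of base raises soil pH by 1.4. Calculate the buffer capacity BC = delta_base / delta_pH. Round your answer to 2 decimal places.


Step 1: BC = change in base / change in pH
Step 2: BC = 10.0 / 1.4
Step 3: BC = 7.14 cmol/(kg*pH unit)

7.14


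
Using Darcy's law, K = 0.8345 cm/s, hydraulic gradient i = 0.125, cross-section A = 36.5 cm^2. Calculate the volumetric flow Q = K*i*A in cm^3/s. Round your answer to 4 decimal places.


Step 1: Apply Darcy's law: Q = K * i * A
Step 2: Q = 0.8345 * 0.125 * 36.5
Step 3: Q = 3.8074 cm^3/s

3.8074


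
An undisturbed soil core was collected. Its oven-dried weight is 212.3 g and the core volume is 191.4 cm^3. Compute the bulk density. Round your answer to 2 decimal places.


Step 1: Identify the formula: BD = dry mass / volume
Step 2: Substitute values: BD = 212.3 / 191.4
Step 3: BD = 1.11 g/cm^3

1.11


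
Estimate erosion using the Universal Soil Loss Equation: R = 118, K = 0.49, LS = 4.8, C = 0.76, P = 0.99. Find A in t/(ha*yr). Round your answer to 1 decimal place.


Step 1: A = R * K * LS * C * P
Step 2: R * K = 118 * 0.49 = 57.82
Step 3: (R*K) * LS = 57.82 * 4.8 = 277.536
Step 4: * C * P = 277.536 * 0.76 * 0.99 = 208.8
Step 5: A = 208.8 t/(ha*yr)

208.8


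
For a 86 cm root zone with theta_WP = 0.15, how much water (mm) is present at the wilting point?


Step 1: Water (mm) = theta_WP * depth * 10
Step 2: Water = 0.15 * 86 * 10
Step 3: Water = 129.0 mm

129.0


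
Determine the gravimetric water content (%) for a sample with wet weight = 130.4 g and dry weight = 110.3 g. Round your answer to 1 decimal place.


Step 1: Water mass = wet - dry = 130.4 - 110.3 = 20.1 g
Step 2: w = 100 * water mass / dry mass
Step 3: w = 100 * 20.1 / 110.3 = 18.2%

18.2


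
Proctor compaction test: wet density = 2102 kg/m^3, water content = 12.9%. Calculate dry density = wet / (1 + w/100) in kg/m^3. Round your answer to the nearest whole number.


Step 1: Dry density = wet density / (1 + w/100)
Step 2: Dry density = 2102 / (1 + 12.9/100)
Step 3: Dry density = 2102 / 1.129
Step 4: Dry density = 1862 kg/m^3

1862


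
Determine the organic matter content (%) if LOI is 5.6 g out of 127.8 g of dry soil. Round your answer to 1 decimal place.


Step 1: OM% = 100 * LOI / sample mass
Step 2: OM = 100 * 5.6 / 127.8
Step 3: OM = 4.4%

4.4


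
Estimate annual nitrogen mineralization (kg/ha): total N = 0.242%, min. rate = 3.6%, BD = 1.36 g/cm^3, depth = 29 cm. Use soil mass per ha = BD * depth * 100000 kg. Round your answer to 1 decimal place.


Step 1: Soil mass per ha = BD * depth * 100000 = 1.36 * 29 * 100000 = 3944000 kg
Step 2: Total N pool = soil mass * N%/100 = 3944000 * 0.242/100 = 9544.48 kg/ha
Step 3: N mineralized = N pool * rate%/100 = 9544.48 * 3.6/100 = 343.6 kg/ha/yr

343.6


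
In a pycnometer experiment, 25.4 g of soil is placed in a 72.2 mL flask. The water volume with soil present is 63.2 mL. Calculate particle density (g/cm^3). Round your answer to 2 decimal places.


Step 1: Volume of solids = flask volume - water volume with soil
Step 2: V_solids = 72.2 - 63.2 = 9.0 mL
Step 3: Particle density = mass / V_solids = 25.4 / 9.0 = 2.82 g/cm^3

2.82


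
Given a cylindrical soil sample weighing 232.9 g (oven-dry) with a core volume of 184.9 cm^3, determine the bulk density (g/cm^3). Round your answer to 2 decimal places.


Step 1: Identify the formula: BD = dry mass / volume
Step 2: Substitute values: BD = 232.9 / 184.9
Step 3: BD = 1.26 g/cm^3

1.26


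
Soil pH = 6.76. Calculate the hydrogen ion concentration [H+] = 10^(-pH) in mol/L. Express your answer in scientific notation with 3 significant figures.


Step 1: [H+] = 10^(-pH)
Step 2: [H+] = 10^(-6.76)
Step 3: [H+] = 1.74e-07 mol/L

1.74e-07


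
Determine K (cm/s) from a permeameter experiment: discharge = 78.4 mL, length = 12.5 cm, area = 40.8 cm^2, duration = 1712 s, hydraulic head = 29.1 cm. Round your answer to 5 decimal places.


Step 1: K = Q * L / (A * t * h)
Step 2: Numerator = 78.4 * 12.5 = 980.0
Step 3: Denominator = 40.8 * 1712 * 29.1 = 2032623.36
Step 4: K = 980.0 / 2032623.36 = 0.00048 cm/s

0.00048


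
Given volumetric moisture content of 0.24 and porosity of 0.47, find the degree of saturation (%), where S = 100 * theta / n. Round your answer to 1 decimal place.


Step 1: S = 100 * theta_v / n
Step 2: S = 100 * 0.24 / 0.47
Step 3: S = 51.1%

51.1


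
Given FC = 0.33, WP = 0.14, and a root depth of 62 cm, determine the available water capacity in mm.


Step 1: Available water = (FC - WP) * depth * 10
Step 2: AW = (0.33 - 0.14) * 62 * 10
Step 3: AW = 0.19 * 62 * 10
Step 4: AW = 117.8 mm

117.8


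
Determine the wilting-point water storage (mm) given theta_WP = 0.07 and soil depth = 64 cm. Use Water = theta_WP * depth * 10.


Step 1: Water (mm) = theta_WP * depth * 10
Step 2: Water = 0.07 * 64 * 10
Step 3: Water = 44.8 mm

44.8


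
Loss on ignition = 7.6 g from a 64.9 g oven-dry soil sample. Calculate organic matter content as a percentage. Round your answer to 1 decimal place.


Step 1: OM% = 100 * LOI / sample mass
Step 2: OM = 100 * 7.6 / 64.9
Step 3: OM = 11.7%

11.7


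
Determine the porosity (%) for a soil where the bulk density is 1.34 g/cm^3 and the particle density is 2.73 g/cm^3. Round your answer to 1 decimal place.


Step 1: Formula: n = 100 * (1 - BD / PD)
Step 2: n = 100 * (1 - 1.34 / 2.73)
Step 3: n = 100 * (1 - 0.49084)
Step 4: n = 50.9%

50.9


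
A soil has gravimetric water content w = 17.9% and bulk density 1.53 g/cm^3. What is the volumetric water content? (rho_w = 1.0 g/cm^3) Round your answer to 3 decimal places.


Step 1: theta = (w / 100) * BD / rho_w
Step 2: theta = (17.9 / 100) * 1.53 / 1.0
Step 3: theta = 0.179 * 1.53
Step 4: theta = 0.274

0.274


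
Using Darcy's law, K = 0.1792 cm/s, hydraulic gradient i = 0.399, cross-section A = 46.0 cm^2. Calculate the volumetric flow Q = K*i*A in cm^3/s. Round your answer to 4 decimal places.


Step 1: Apply Darcy's law: Q = K * i * A
Step 2: Q = 0.1792 * 0.399 * 46.0
Step 3: Q = 3.289 cm^3/s

3.289


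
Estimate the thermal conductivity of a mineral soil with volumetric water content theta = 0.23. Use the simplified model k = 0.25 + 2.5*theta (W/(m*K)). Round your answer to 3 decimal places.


Step 1: k = 0.25 + 2.5 * theta
Step 2: k = 0.25 + 2.5 * 0.23
Step 3: k = 0.25 + 0.575
Step 4: k = 0.825 W/(m*K)

0.825


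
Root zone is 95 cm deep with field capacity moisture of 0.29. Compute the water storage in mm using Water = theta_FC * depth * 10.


Step 1: Water (mm) = theta_FC * depth (cm) * 10
Step 2: Water = 0.29 * 95 * 10
Step 3: Water = 275.5 mm

275.5


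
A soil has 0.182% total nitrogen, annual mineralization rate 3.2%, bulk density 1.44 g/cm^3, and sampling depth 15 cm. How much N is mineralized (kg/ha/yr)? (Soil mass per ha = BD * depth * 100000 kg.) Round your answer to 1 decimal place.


Step 1: Soil mass per ha = BD * depth * 100000 = 1.44 * 15 * 100000 = 2160000 kg
Step 2: Total N pool = soil mass * N%/100 = 2160000 * 0.182/100 = 3931.2 kg/ha
Step 3: N mineralized = N pool * rate%/100 = 3931.2 * 3.2/100 = 125.8 kg/ha/yr

125.8


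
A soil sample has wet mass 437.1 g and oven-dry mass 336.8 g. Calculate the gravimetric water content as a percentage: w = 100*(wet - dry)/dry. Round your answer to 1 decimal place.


Step 1: Water mass = wet - dry = 437.1 - 336.8 = 100.3 g
Step 2: w = 100 * water mass / dry mass
Step 3: w = 100 * 100.3 / 336.8 = 29.8%

29.8


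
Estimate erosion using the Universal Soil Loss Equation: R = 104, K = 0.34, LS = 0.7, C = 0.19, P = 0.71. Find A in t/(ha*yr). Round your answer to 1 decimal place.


Step 1: A = R * K * LS * C * P
Step 2: R * K = 104 * 0.34 = 35.36
Step 3: (R*K) * LS = 35.36 * 0.7 = 24.752
Step 4: * C * P = 24.752 * 0.19 * 0.71 = 3.3
Step 5: A = 3.3 t/(ha*yr)

3.3


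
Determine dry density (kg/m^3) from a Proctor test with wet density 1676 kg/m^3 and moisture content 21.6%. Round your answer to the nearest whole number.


Step 1: Dry density = wet density / (1 + w/100)
Step 2: Dry density = 1676 / (1 + 21.6/100)
Step 3: Dry density = 1676 / 1.216
Step 4: Dry density = 1378 kg/m^3

1378


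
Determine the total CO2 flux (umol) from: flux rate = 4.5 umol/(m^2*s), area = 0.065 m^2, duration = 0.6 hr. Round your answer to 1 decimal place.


Step 1: Convert time to seconds: 0.6 hr * 3600 = 2160.0 s
Step 2: Total = flux * area * time_s
Step 3: Total = 4.5 * 0.065 * 2160.0
Step 4: Total = 631.8 umol

631.8


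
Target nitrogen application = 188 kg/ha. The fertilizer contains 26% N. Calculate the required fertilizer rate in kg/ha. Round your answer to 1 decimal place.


Step 1: Fertilizer rate = target N / (N content / 100)
Step 2: Rate = 188 / (26 / 100)
Step 3: Rate = 188 / 0.26
Step 4: Rate = 723.1 kg/ha

723.1


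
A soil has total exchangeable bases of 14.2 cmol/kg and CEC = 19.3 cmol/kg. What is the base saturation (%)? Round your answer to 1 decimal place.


Step 1: BS = 100 * (sum of bases) / CEC
Step 2: BS = 100 * 14.2 / 19.3
Step 3: BS = 73.6%

73.6


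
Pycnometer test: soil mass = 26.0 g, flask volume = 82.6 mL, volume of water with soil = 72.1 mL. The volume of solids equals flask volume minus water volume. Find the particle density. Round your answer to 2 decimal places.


Step 1: Volume of solids = flask volume - water volume with soil
Step 2: V_solids = 82.6 - 72.1 = 10.5 mL
Step 3: Particle density = mass / V_solids = 26.0 / 10.5 = 2.48 g/cm^3

2.48


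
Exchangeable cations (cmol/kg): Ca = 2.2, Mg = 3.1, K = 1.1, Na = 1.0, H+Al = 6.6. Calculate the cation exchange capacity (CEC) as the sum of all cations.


Step 1: CEC = Ca + Mg + K + Na + (H+Al)
Step 2: CEC = 2.2 + 3.1 + 1.1 + 1.0 + 6.6
Step 3: CEC = 14.0 cmol/kg

14.0


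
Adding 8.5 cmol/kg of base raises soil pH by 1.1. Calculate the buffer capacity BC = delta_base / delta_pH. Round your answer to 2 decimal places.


Step 1: BC = change in base / change in pH
Step 2: BC = 8.5 / 1.1
Step 3: BC = 7.73 cmol/(kg*pH unit)

7.73


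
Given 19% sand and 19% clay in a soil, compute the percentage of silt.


Step 1: sand + silt + clay = 100%
Step 2: silt = 100 - sand - clay
Step 3: silt = 100 - 19 - 19
Step 4: silt = 62%

62


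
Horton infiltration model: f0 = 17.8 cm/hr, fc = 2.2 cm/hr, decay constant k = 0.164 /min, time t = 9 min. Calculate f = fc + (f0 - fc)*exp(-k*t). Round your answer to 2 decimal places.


Step 1: f = fc + (f0 - fc) * exp(-k * t)
Step 2: exp(-0.164 * 9) = 0.22855
Step 3: f = 2.2 + (17.8 - 2.2) * 0.22855
Step 4: f = 2.2 + 15.6 * 0.22855
Step 5: f = 5.77 cm/hr

5.77


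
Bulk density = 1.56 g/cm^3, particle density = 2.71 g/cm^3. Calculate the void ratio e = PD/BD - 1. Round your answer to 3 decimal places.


Step 1: e = PD / BD - 1
Step 2: e = 2.71 / 1.56 - 1
Step 3: e = 1.73718 - 1
Step 4: e = 0.737

0.737


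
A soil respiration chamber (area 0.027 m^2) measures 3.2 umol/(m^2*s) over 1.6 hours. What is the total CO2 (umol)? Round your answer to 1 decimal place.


Step 1: Convert time to seconds: 1.6 hr * 3600 = 5760.0 s
Step 2: Total = flux * area * time_s
Step 3: Total = 3.2 * 0.027 * 5760.0
Step 4: Total = 497.7 umol

497.7


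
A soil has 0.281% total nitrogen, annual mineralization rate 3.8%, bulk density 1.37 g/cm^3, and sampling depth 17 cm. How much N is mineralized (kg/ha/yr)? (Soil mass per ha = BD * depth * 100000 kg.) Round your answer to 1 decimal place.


Step 1: Soil mass per ha = BD * depth * 100000 = 1.37 * 17 * 100000 = 2329000 kg
Step 2: Total N pool = soil mass * N%/100 = 2329000 * 0.281/100 = 6544.49 kg/ha
Step 3: N mineralized = N pool * rate%/100 = 6544.49 * 3.8/100 = 248.7 kg/ha/yr

248.7


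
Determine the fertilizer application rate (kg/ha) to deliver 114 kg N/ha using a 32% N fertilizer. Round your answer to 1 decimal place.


Step 1: Fertilizer rate = target N / (N content / 100)
Step 2: Rate = 114 / (32 / 100)
Step 3: Rate = 114 / 0.32
Step 4: Rate = 356.3 kg/ha

356.3


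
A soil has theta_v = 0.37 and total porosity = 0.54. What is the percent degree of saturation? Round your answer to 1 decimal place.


Step 1: S = 100 * theta_v / n
Step 2: S = 100 * 0.37 / 0.54
Step 3: S = 68.5%

68.5


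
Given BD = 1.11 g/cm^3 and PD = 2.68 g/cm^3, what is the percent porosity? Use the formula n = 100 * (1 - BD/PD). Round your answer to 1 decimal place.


Step 1: Formula: n = 100 * (1 - BD / PD)
Step 2: n = 100 * (1 - 1.11 / 2.68)
Step 3: n = 100 * (1 - 0.41418)
Step 4: n = 58.6%

58.6


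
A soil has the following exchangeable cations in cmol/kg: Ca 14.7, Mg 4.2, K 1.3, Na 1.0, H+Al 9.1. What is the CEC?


Step 1: CEC = Ca + Mg + K + Na + (H+Al)
Step 2: CEC = 14.7 + 4.2 + 1.3 + 1.0 + 9.1
Step 3: CEC = 30.3 cmol/kg

30.3


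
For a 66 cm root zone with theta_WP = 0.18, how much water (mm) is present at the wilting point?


Step 1: Water (mm) = theta_WP * depth * 10
Step 2: Water = 0.18 * 66 * 10
Step 3: Water = 118.8 mm

118.8


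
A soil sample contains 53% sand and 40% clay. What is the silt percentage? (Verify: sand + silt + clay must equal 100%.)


Step 1: sand + silt + clay = 100%
Step 2: silt = 100 - sand - clay
Step 3: silt = 100 - 53 - 40
Step 4: silt = 7%

7


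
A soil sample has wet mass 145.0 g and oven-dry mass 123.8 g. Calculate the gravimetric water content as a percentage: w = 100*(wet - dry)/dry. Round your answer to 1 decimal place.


Step 1: Water mass = wet - dry = 145.0 - 123.8 = 21.2 g
Step 2: w = 100 * water mass / dry mass
Step 3: w = 100 * 21.2 / 123.8 = 17.1%

17.1


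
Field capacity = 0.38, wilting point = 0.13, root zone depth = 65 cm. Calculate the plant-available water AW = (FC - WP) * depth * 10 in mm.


Step 1: Available water = (FC - WP) * depth * 10
Step 2: AW = (0.38 - 0.13) * 65 * 10
Step 3: AW = 0.25 * 65 * 10
Step 4: AW = 162.5 mm

162.5


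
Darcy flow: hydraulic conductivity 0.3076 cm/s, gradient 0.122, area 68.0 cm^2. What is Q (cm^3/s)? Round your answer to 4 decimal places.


Step 1: Apply Darcy's law: Q = K * i * A
Step 2: Q = 0.3076 * 0.122 * 68.0
Step 3: Q = 2.5518 cm^3/s

2.5518


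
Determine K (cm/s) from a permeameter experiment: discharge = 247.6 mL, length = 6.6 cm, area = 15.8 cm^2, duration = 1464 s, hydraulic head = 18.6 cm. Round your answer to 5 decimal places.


Step 1: K = Q * L / (A * t * h)
Step 2: Numerator = 247.6 * 6.6 = 1634.16
Step 3: Denominator = 15.8 * 1464 * 18.6 = 430240.32
Step 4: K = 1634.16 / 430240.32 = 0.0038 cm/s

0.0038


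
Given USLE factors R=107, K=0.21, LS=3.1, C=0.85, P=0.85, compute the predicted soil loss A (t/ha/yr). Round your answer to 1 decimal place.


Step 1: A = R * K * LS * C * P
Step 2: R * K = 107 * 0.21 = 22.47
Step 3: (R*K) * LS = 22.47 * 3.1 = 69.657
Step 4: * C * P = 69.657 * 0.85 * 0.85 = 50.3
Step 5: A = 50.3 t/(ha*yr)

50.3


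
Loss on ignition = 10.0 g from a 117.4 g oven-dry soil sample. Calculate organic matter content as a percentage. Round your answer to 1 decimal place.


Step 1: OM% = 100 * LOI / sample mass
Step 2: OM = 100 * 10.0 / 117.4
Step 3: OM = 8.5%

8.5


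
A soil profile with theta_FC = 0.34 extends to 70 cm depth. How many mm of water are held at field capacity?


Step 1: Water (mm) = theta_FC * depth (cm) * 10
Step 2: Water = 0.34 * 70 * 10
Step 3: Water = 238.0 mm

238.0


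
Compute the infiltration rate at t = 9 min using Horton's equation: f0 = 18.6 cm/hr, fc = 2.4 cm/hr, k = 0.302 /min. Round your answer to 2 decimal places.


Step 1: f = fc + (f0 - fc) * exp(-k * t)
Step 2: exp(-0.302 * 9) = 0.066007
Step 3: f = 2.4 + (18.6 - 2.4) * 0.066007
Step 4: f = 2.4 + 16.2 * 0.066007
Step 5: f = 3.47 cm/hr

3.47


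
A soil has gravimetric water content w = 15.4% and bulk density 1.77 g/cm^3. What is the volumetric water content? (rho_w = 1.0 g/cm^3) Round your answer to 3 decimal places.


Step 1: theta = (w / 100) * BD / rho_w
Step 2: theta = (15.4 / 100) * 1.77 / 1.0
Step 3: theta = 0.154 * 1.77
Step 4: theta = 0.273

0.273


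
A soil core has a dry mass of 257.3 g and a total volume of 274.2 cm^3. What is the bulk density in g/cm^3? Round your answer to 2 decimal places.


Step 1: Identify the formula: BD = dry mass / volume
Step 2: Substitute values: BD = 257.3 / 274.2
Step 3: BD = 0.94 g/cm^3

0.94


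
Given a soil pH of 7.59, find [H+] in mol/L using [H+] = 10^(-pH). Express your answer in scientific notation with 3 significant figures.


Step 1: [H+] = 10^(-pH)
Step 2: [H+] = 10^(-7.59)
Step 3: [H+] = 2.57e-08 mol/L

2.57e-08


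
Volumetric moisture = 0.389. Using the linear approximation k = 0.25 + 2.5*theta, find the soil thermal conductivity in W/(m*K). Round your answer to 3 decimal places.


Step 1: k = 0.25 + 2.5 * theta
Step 2: k = 0.25 + 2.5 * 0.389
Step 3: k = 0.25 + 0.973
Step 4: k = 1.223 W/(m*K)

1.223


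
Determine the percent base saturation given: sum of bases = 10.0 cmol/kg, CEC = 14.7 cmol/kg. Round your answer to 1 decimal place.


Step 1: BS = 100 * (sum of bases) / CEC
Step 2: BS = 100 * 10.0 / 14.7
Step 3: BS = 68.0%

68.0


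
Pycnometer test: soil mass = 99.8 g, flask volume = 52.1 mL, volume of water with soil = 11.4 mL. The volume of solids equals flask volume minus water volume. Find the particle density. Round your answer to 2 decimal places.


Step 1: Volume of solids = flask volume - water volume with soil
Step 2: V_solids = 52.1 - 11.4 = 40.7 mL
Step 3: Particle density = mass / V_solids = 99.8 / 40.7 = 2.45 g/cm^3

2.45


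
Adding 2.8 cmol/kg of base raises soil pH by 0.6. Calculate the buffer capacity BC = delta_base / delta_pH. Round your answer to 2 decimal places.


Step 1: BC = change in base / change in pH
Step 2: BC = 2.8 / 0.6
Step 3: BC = 4.67 cmol/(kg*pH unit)

4.67


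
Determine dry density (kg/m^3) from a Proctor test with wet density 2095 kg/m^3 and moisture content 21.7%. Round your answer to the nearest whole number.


Step 1: Dry density = wet density / (1 + w/100)
Step 2: Dry density = 2095 / (1 + 21.7/100)
Step 3: Dry density = 2095 / 1.217
Step 4: Dry density = 1721 kg/m^3

1721


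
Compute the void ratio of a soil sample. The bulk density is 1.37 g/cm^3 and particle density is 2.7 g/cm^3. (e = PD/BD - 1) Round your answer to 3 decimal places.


Step 1: e = PD / BD - 1
Step 2: e = 2.7 / 1.37 - 1
Step 3: e = 1.9708 - 1
Step 4: e = 0.971

0.971


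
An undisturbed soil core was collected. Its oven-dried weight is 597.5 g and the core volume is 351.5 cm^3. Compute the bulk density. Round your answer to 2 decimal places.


Step 1: Identify the formula: BD = dry mass / volume
Step 2: Substitute values: BD = 597.5 / 351.5
Step 3: BD = 1.7 g/cm^3

1.7


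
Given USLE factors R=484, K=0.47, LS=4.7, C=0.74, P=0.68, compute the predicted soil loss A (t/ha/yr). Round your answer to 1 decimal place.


Step 1: A = R * K * LS * C * P
Step 2: R * K = 484 * 0.47 = 227.48
Step 3: (R*K) * LS = 227.48 * 4.7 = 1069.156
Step 4: * C * P = 1069.156 * 0.74 * 0.68 = 538.0
Step 5: A = 538.0 t/(ha*yr)

538.0


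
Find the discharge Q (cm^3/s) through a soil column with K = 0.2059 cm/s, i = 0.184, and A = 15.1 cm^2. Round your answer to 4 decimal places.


Step 1: Apply Darcy's law: Q = K * i * A
Step 2: Q = 0.2059 * 0.184 * 15.1
Step 3: Q = 0.5721 cm^3/s

0.5721


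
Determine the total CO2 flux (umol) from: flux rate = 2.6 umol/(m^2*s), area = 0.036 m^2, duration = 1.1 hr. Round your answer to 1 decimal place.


Step 1: Convert time to seconds: 1.1 hr * 3600 = 3960.0 s
Step 2: Total = flux * area * time_s
Step 3: Total = 2.6 * 0.036 * 3960.0
Step 4: Total = 370.7 umol

370.7


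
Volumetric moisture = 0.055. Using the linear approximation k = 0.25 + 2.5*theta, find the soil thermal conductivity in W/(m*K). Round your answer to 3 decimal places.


Step 1: k = 0.25 + 2.5 * theta
Step 2: k = 0.25 + 2.5 * 0.055
Step 3: k = 0.25 + 0.138
Step 4: k = 0.388 W/(m*K)

0.388


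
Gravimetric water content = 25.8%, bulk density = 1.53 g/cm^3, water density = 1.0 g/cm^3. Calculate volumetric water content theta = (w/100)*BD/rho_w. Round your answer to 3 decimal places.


Step 1: theta = (w / 100) * BD / rho_w
Step 2: theta = (25.8 / 100) * 1.53 / 1.0
Step 3: theta = 0.258 * 1.53
Step 4: theta = 0.395

0.395


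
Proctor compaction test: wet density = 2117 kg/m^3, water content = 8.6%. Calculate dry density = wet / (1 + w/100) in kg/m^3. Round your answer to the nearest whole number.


Step 1: Dry density = wet density / (1 + w/100)
Step 2: Dry density = 2117 / (1 + 8.6/100)
Step 3: Dry density = 2117 / 1.086
Step 4: Dry density = 1949 kg/m^3

1949


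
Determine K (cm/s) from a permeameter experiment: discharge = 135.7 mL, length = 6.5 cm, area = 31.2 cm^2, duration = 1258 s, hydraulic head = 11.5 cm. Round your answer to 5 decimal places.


Step 1: K = Q * L / (A * t * h)
Step 2: Numerator = 135.7 * 6.5 = 882.05
Step 3: Denominator = 31.2 * 1258 * 11.5 = 451370.4
Step 4: K = 882.05 / 451370.4 = 0.00195 cm/s

0.00195


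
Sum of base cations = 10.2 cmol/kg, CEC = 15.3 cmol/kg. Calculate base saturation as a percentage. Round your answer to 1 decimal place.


Step 1: BS = 100 * (sum of bases) / CEC
Step 2: BS = 100 * 10.2 / 15.3
Step 3: BS = 66.7%

66.7


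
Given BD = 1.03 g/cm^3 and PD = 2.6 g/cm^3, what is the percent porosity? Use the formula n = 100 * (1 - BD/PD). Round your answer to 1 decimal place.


Step 1: Formula: n = 100 * (1 - BD / PD)
Step 2: n = 100 * (1 - 1.03 / 2.6)
Step 3: n = 100 * (1 - 0.39615)
Step 4: n = 60.4%

60.4


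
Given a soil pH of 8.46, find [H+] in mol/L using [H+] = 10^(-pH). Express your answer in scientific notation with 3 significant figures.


Step 1: [H+] = 10^(-pH)
Step 2: [H+] = 10^(-8.46)
Step 3: [H+] = 3.47e-09 mol/L

3.47e-09


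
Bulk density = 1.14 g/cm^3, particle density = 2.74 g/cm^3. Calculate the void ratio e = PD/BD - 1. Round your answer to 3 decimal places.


Step 1: e = PD / BD - 1
Step 2: e = 2.74 / 1.14 - 1
Step 3: e = 2.40351 - 1
Step 4: e = 1.404

1.404


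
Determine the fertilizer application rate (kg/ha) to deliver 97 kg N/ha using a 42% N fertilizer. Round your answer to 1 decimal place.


Step 1: Fertilizer rate = target N / (N content / 100)
Step 2: Rate = 97 / (42 / 100)
Step 3: Rate = 97 / 0.42
Step 4: Rate = 231.0 kg/ha

231.0


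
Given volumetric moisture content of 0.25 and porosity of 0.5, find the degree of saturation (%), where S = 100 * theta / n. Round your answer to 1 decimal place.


Step 1: S = 100 * theta_v / n
Step 2: S = 100 * 0.25 / 0.5
Step 3: S = 50.0%

50.0


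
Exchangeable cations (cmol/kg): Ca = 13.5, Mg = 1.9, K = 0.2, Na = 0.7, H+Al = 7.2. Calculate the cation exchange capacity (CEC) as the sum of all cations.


Step 1: CEC = Ca + Mg + K + Na + (H+Al)
Step 2: CEC = 13.5 + 1.9 + 0.2 + 0.7 + 7.2
Step 3: CEC = 23.5 cmol/kg

23.5


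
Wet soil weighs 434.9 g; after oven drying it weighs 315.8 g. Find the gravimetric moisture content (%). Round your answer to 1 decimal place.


Step 1: Water mass = wet - dry = 434.9 - 315.8 = 119.1 g
Step 2: w = 100 * water mass / dry mass
Step 3: w = 100 * 119.1 / 315.8 = 37.7%

37.7


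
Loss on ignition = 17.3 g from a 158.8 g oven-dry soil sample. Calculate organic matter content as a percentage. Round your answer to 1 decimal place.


Step 1: OM% = 100 * LOI / sample mass
Step 2: OM = 100 * 17.3 / 158.8
Step 3: OM = 10.9%

10.9


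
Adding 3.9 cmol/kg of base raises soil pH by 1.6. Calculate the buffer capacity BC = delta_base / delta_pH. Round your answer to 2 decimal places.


Step 1: BC = change in base / change in pH
Step 2: BC = 3.9 / 1.6
Step 3: BC = 2.44 cmol/(kg*pH unit)

2.44


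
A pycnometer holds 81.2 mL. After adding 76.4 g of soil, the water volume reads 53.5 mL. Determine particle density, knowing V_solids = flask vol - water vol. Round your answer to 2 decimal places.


Step 1: Volume of solids = flask volume - water volume with soil
Step 2: V_solids = 81.2 - 53.5 = 27.7 mL
Step 3: Particle density = mass / V_solids = 76.4 / 27.7 = 2.76 g/cm^3

2.76


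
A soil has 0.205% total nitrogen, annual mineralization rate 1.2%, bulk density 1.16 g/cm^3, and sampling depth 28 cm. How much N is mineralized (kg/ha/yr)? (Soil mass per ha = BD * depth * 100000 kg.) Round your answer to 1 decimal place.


Step 1: Soil mass per ha = BD * depth * 100000 = 1.16 * 28 * 100000 = 3248000 kg
Step 2: Total N pool = soil mass * N%/100 = 3248000 * 0.205/100 = 6658.4 kg/ha
Step 3: N mineralized = N pool * rate%/100 = 6658.4 * 1.2/100 = 79.9 kg/ha/yr

79.9


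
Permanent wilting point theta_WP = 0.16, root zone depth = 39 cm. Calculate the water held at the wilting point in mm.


Step 1: Water (mm) = theta_WP * depth * 10
Step 2: Water = 0.16 * 39 * 10
Step 3: Water = 62.4 mm

62.4


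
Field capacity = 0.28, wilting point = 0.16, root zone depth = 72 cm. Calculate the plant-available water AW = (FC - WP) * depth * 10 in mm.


Step 1: Available water = (FC - WP) * depth * 10
Step 2: AW = (0.28 - 0.16) * 72 * 10
Step 3: AW = 0.12 * 72 * 10
Step 4: AW = 86.4 mm

86.4


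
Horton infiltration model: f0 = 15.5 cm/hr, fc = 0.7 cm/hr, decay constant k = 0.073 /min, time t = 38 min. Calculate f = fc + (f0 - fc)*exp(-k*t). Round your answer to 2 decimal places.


Step 1: f = fc + (f0 - fc) * exp(-k * t)
Step 2: exp(-0.073 * 38) = 0.062412
Step 3: f = 0.7 + (15.5 - 0.7) * 0.062412
Step 4: f = 0.7 + 14.8 * 0.062412
Step 5: f = 1.62 cm/hr

1.62


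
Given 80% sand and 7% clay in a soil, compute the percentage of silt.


Step 1: sand + silt + clay = 100%
Step 2: silt = 100 - sand - clay
Step 3: silt = 100 - 80 - 7
Step 4: silt = 13%

13


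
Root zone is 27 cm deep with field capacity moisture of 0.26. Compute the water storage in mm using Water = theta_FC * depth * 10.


Step 1: Water (mm) = theta_FC * depth (cm) * 10
Step 2: Water = 0.26 * 27 * 10
Step 3: Water = 70.2 mm

70.2


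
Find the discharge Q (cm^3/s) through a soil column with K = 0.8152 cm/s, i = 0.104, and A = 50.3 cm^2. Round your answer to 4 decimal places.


Step 1: Apply Darcy's law: Q = K * i * A
Step 2: Q = 0.8152 * 0.104 * 50.3
Step 3: Q = 4.2645 cm^3/s

4.2645


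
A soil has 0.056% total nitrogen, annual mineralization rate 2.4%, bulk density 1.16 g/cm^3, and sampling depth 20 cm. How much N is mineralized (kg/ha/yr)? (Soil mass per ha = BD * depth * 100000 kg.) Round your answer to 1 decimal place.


Step 1: Soil mass per ha = BD * depth * 100000 = 1.16 * 20 * 100000 = 2320000 kg
Step 2: Total N pool = soil mass * N%/100 = 2320000 * 0.056/100 = 1299.2 kg/ha
Step 3: N mineralized = N pool * rate%/100 = 1299.2 * 2.4/100 = 31.2 kg/ha/yr

31.2


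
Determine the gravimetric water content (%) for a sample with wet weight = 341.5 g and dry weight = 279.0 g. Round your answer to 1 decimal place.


Step 1: Water mass = wet - dry = 341.5 - 279.0 = 62.5 g
Step 2: w = 100 * water mass / dry mass
Step 3: w = 100 * 62.5 / 279.0 = 22.4%

22.4


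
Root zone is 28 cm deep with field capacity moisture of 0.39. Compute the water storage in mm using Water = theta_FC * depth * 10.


Step 1: Water (mm) = theta_FC * depth (cm) * 10
Step 2: Water = 0.39 * 28 * 10
Step 3: Water = 109.2 mm

109.2


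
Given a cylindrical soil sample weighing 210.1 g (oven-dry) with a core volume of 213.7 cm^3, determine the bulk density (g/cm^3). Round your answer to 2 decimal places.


Step 1: Identify the formula: BD = dry mass / volume
Step 2: Substitute values: BD = 210.1 / 213.7
Step 3: BD = 0.98 g/cm^3

0.98


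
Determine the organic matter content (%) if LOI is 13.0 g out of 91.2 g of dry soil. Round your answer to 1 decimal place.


Step 1: OM% = 100 * LOI / sample mass
Step 2: OM = 100 * 13.0 / 91.2
Step 3: OM = 14.3%

14.3


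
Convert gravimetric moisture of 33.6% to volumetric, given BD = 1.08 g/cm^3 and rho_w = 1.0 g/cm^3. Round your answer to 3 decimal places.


Step 1: theta = (w / 100) * BD / rho_w
Step 2: theta = (33.6 / 100) * 1.08 / 1.0
Step 3: theta = 0.336 * 1.08
Step 4: theta = 0.363

0.363


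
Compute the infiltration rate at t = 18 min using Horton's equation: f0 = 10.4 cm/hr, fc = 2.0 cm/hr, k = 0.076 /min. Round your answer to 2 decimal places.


Step 1: f = fc + (f0 - fc) * exp(-k * t)
Step 2: exp(-0.076 * 18) = 0.254616
Step 3: f = 2.0 + (10.4 - 2.0) * 0.254616
Step 4: f = 2.0 + 8.4 * 0.254616
Step 5: f = 4.14 cm/hr

4.14


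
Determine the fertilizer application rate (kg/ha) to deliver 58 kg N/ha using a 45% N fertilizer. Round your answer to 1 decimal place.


Step 1: Fertilizer rate = target N / (N content / 100)
Step 2: Rate = 58 / (45 / 100)
Step 3: Rate = 58 / 0.45
Step 4: Rate = 128.9 kg/ha

128.9


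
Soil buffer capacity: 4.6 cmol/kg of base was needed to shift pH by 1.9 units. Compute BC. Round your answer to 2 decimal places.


Step 1: BC = change in base / change in pH
Step 2: BC = 4.6 / 1.9
Step 3: BC = 2.42 cmol/(kg*pH unit)

2.42


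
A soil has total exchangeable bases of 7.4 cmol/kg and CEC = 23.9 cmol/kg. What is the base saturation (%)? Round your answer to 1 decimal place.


Step 1: BS = 100 * (sum of bases) / CEC
Step 2: BS = 100 * 7.4 / 23.9
Step 3: BS = 31.0%

31.0


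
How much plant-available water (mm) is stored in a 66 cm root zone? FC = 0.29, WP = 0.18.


Step 1: Available water = (FC - WP) * depth * 10
Step 2: AW = (0.29 - 0.18) * 66 * 10
Step 3: AW = 0.11 * 66 * 10
Step 4: AW = 72.6 mm

72.6


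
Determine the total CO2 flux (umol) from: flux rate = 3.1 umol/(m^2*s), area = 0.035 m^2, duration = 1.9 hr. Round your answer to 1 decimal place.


Step 1: Convert time to seconds: 1.9 hr * 3600 = 6840.0 s
Step 2: Total = flux * area * time_s
Step 3: Total = 3.1 * 0.035 * 6840.0
Step 4: Total = 742.1 umol

742.1


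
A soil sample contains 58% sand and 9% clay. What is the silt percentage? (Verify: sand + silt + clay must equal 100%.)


Step 1: sand + silt + clay = 100%
Step 2: silt = 100 - sand - clay
Step 3: silt = 100 - 58 - 9
Step 4: silt = 33%

33


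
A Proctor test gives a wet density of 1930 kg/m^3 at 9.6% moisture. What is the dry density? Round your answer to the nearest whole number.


Step 1: Dry density = wet density / (1 + w/100)
Step 2: Dry density = 1930 / (1 + 9.6/100)
Step 3: Dry density = 1930 / 1.096
Step 4: Dry density = 1761 kg/m^3

1761


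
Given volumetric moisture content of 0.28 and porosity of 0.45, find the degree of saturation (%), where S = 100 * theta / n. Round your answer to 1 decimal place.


Step 1: S = 100 * theta_v / n
Step 2: S = 100 * 0.28 / 0.45
Step 3: S = 62.2%

62.2


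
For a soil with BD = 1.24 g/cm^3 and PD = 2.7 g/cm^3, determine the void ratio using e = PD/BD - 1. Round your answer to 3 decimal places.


Step 1: e = PD / BD - 1
Step 2: e = 2.7 / 1.24 - 1
Step 3: e = 2.17742 - 1
Step 4: e = 1.177

1.177


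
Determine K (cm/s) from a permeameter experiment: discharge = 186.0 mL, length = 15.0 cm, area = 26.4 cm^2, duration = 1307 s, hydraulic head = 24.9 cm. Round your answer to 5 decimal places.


Step 1: K = Q * L / (A * t * h)
Step 2: Numerator = 186.0 * 15.0 = 2790.0
Step 3: Denominator = 26.4 * 1307 * 24.9 = 859169.52
Step 4: K = 2790.0 / 859169.52 = 0.00325 cm/s

0.00325


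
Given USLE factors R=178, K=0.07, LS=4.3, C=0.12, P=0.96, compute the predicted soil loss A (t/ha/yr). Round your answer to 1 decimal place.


Step 1: A = R * K * LS * C * P
Step 2: R * K = 178 * 0.07 = 12.46
Step 3: (R*K) * LS = 12.46 * 4.3 = 53.578
Step 4: * C * P = 53.578 * 0.12 * 0.96 = 6.2
Step 5: A = 6.2 t/(ha*yr)

6.2


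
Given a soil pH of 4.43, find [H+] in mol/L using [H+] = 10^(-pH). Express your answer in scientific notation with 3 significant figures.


Step 1: [H+] = 10^(-pH)
Step 2: [H+] = 10^(-4.43)
Step 3: [H+] = 3.72e-05 mol/L

3.72e-05


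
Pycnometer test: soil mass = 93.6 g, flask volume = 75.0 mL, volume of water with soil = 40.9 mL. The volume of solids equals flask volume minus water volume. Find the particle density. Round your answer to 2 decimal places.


Step 1: Volume of solids = flask volume - water volume with soil
Step 2: V_solids = 75.0 - 40.9 = 34.1 mL
Step 3: Particle density = mass / V_solids = 93.6 / 34.1 = 2.74 g/cm^3

2.74


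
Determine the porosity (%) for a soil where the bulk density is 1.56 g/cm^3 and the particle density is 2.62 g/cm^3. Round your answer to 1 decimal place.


Step 1: Formula: n = 100 * (1 - BD / PD)
Step 2: n = 100 * (1 - 1.56 / 2.62)
Step 3: n = 100 * (1 - 0.59542)
Step 4: n = 40.5%

40.5


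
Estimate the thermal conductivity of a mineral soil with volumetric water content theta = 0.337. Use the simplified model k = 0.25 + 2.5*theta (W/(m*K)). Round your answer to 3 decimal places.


Step 1: k = 0.25 + 2.5 * theta
Step 2: k = 0.25 + 2.5 * 0.337
Step 3: k = 0.25 + 0.843
Step 4: k = 1.093 W/(m*K)

1.093
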